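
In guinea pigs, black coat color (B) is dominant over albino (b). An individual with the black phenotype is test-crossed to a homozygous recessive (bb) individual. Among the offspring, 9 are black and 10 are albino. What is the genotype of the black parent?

Test cross: ? × bb
Offspring: 9 black, 10 albino — approximately 1:1.
A 1:1 ratio in a test cross indicates the unknown parent is heterozygous (Bb).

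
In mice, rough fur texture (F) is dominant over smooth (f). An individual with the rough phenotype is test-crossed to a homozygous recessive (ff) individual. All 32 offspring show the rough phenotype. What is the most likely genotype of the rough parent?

Test cross: ? × ff
All offspring are rough.
If the unknown parent were heterozygous (Ff), about half of 32 offspring would be smooth; none are. The unknown parent is most likely homozygous dominant (FF).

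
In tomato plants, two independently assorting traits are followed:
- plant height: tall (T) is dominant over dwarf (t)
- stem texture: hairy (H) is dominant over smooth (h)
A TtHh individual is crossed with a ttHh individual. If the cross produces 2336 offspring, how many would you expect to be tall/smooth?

Dihybrid cross TtHh × ttHh — consider each gene separately:
plant height: Tt × tt → 2 Tt, 2 tt → 2 T_ : 2 tt (out of 4)
stem texture: Hh × Hh → 1 HH, 2 Hh, 1 hh → 3 H_ : 1 hh (out of 4)
Combine (counts out of 4 × 4 = 16): tall/hairy (T_H_) = 2×3 = 6; tall/smooth (T_hh) = 2×1 = 2; dwarf/hairy (ttH_) = 2×3 = 6; dwarf/smooth (tthh) = 2×1 = 2
Phenotype counts (out of 16): 6 tall/hairy, 2 tall/smooth, 6 dwarf/hairy, 2 dwarf/smooth
tall/smooth: 2 out of 16 → fraction 1/8
Expected count = 1/8 × 2336 = 292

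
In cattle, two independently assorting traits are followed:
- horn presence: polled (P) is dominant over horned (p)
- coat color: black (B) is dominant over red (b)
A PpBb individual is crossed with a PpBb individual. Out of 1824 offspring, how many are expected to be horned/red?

Dihybrid cross PpBb × PpBb — consider each gene separately:
horn presence: Pp × Pp → 1 PP, 2 Pp, 1 pp → 3 P_ : 1 pp (out of 4)
coat color: Bb × Bb → 1 BB, 2 Bb, 1 bb → 3 B_ : 1 bb (out of 4)
Combine (counts out of 4 × 4 = 16): polled/black (P_B_) = 3×3 = 9; polled/red (P_bb) = 3×1 = 3; horned/black (ppB_) = 1×3 = 3; horned/red (ppbb) = 1×1 = 1
Phenotype counts (out of 16): 9 polled/black, 3 polled/red, 3 horned/black, 1 horned/red
horned/red: 1 out of 16 → fraction 1/16
Expected count = 1/16 × 1824 = 114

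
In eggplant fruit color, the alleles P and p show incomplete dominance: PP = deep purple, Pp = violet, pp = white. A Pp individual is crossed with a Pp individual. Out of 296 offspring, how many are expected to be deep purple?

Punnett square for Pp × Pp:
Offspring genotypes: 1 PP, 2 Pp, 1 pp
Phenotype counts: 1 deep purple, 2 violet, 1 white
deep purple: 1 out of 4 → fraction 1/4
Expected count = 1/4 × 296 = 74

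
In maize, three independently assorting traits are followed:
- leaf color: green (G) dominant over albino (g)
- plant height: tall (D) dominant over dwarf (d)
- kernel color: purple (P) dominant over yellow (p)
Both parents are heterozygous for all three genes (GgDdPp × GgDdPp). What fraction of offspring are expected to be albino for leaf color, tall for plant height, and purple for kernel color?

Trihybrid cross: GgDdPp × GgDdPp
Each trait segregates independently with a 3:1 phenotypic ratio, so each gene contributes 3/4 (dominant) or 1/4 (recessive).
Target: albino (leaf color), tall (plant height), purple (kernel color)
Probability = product of independent per-trait probabilities
= 1/4 × 3/4 × 3/4 = 9/64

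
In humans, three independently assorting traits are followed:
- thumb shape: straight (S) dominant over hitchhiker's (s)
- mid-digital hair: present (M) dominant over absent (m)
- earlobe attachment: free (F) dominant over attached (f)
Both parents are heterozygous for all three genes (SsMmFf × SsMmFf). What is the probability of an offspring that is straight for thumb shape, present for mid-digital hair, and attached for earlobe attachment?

Trihybrid cross: SsMmFf × SsMmFf
Each trait segregates independently with a 3:1 phenotypic ratio, so each gene contributes 3/4 (dominant) or 1/4 (recessive).
Target: straight (thumb shape), present (mid-digital hair), attached (earlobe attachment)
Probability = product of independent per-trait probabilities
= 3/4 × 3/4 × 1/4 = 9/64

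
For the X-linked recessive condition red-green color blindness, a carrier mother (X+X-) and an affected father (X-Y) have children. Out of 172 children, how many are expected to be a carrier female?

Cross: X+X- × X-Y
Offspring: 1 X+X-, 1 X+Y, 1 X-X-, 1 X-Y
Probability of a carrier female: 1/4
Expected count = 1/4 × 172 = 43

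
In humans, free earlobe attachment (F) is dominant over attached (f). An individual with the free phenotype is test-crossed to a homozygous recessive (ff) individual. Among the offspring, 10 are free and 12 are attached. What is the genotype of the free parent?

Test cross: ? × ff
Offspring: 10 free, 12 attached — approximately 1:1.
A 1:1 ratio in a test cross indicates the unknown parent is heterozygous (Ff).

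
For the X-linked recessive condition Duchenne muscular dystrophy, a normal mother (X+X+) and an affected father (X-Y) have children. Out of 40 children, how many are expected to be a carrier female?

Cross: X+X+ × X-Y
Offspring: 2 X+X-, 2 X+Y
Probability of a carrier female: 2/4 = 1/2
Expected count = 1/2 × 40 = 20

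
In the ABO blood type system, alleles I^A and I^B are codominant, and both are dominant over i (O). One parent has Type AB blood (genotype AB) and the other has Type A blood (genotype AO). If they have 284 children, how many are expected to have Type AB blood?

Cross: AB × AO
Possible offspring genotypes: 1 AA, 1 AO, 1 AB, 1 BO
Blood type counts: 2 Type A, 1 Type AB, 1 Type B
Probability of Type AB: 1/4
Expected count = 1/4 × 284 = 71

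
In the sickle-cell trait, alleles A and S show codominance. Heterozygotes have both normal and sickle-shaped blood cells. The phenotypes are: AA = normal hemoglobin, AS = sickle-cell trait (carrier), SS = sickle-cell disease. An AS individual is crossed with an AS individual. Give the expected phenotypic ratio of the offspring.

Punnett square for AS × AS:
Offspring genotypes: 1 AA, 2 AS, 1 SS
Phenotype counts: 1 normal hemoglobin, 2 sickle-cell trait (carrier), 1 sickle-cell disease
Ratio: 1 normal hemoglobin : 2 sickle-cell trait (carrier) : 1 sickle-cell disease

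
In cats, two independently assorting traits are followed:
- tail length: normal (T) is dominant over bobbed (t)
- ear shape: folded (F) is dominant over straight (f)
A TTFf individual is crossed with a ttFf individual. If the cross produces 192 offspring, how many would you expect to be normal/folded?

Dihybrid cross TTFf × ttFf — consider each gene separately:
tail length: TT × tt → 4 Tt → 4 T_ (out of 4)
ear shape: Ff × Ff → 1 FF, 2 Ff, 1 ff → 3 F_ : 1 ff (out of 4)
Combine (counts out of 4 × 4 = 16): normal/folded (T_F_) = 4×3 = 12; normal/straight (T_ff) = 4×1 = 4
Phenotype counts (out of 16): 12 normal/folded, 4 normal/straight
normal/folded: 12 out of 16 → fraction 3/4
Expected count = 3/4 × 192 = 144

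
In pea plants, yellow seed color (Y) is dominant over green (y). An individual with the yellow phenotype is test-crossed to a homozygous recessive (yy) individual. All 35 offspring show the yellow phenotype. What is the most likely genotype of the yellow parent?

Test cross: ? × yy
All offspring are yellow.
If the unknown parent were heterozygous (Yy), about half of 35 offspring would be green; none are. The unknown parent is most likely homozygous dominant (YY).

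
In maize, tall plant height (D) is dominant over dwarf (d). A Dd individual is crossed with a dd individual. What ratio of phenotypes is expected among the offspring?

Punnett square for Dd × dd:
Offspring genotypes: 2 Dd, 2 dd
tall: 2, dwarf: 2
Ratio: 1:1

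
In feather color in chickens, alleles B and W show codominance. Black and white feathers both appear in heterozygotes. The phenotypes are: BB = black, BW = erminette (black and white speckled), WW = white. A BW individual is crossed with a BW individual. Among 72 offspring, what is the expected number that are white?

Punnett square for BW × BW:
Offspring genotypes: 1 BB, 2 BW, 1 WW
Phenotype counts: 1 black, 2 erminette (black and white speckled), 1 white
white: 1 out of 4 → fraction 1/4
Expected count = 1/4 × 72 = 18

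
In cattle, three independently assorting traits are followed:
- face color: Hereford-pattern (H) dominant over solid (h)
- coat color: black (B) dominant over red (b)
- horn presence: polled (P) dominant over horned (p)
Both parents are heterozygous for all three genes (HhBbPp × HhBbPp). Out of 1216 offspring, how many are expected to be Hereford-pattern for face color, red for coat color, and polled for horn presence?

Trihybrid cross: HhBbPp × HhBbPp
Each trait segregates independently with a 3:1 phenotypic ratio, so each gene contributes 3/4 (dominant) or 1/4 (recessive).
Target: Hereford-pattern (face color), red (coat color), polled (horn presence)
Probability = product of independent per-trait probabilities
= 3/4 × 1/4 × 3/4 = 9/64
Expected count = 9/64 × 1216 = 171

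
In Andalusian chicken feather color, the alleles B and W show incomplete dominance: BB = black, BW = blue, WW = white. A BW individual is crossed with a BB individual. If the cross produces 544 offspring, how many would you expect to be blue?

Punnett square for BW × BB:
Offspring genotypes: 2 BB, 2 BW
Phenotype counts: 2 black, 2 blue
blue: 2 out of 4 → fraction 1/2
Expected count = 1/2 × 544 = 272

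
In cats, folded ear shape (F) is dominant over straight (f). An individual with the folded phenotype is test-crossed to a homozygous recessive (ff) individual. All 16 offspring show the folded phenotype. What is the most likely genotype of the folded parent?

Test cross: ? × ff
All offspring are folded.
If the unknown parent were heterozygous (Ff), about half of 16 offspring would be straight; none are. The unknown parent is most likely homozygous dominant (FF).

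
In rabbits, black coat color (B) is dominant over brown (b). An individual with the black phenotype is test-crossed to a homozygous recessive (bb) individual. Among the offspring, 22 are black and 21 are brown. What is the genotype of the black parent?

Test cross: ? × bb
Offspring: 22 black, 21 brown — approximately 1:1.
A 1:1 ratio in a test cross indicates the unknown parent is heterozygous (Bb).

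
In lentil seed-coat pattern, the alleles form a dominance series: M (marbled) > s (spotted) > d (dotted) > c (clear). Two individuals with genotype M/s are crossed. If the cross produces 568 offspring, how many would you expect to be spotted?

Cross: M/s × M/s
Allele dominance: M > s > d > c
Offspring genotypes: 1 M/M, 2 M/s, 1 s/s
Phenotype counts: 3 marbled, 1 spotted
spotted: 1 out of 4 → fraction 1/4
Expected count = 1/4 × 568 = 142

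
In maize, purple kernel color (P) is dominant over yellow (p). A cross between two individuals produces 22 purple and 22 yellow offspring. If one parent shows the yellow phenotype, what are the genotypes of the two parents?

Observed offspring: 22 purple, 22 yellow
The observed ratio simplifies to 1:1. One parent shows yellow, so its genotype must be pp. A 1:1 offspring split requires the other parent to be heterozygous (Pp).
Parent genotypes: pp × Pp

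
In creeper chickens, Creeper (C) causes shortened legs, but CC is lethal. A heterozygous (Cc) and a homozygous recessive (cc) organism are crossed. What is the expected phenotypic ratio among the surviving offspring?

Cross: Cc × cc
Punnett square offspring (before lethality): 2 Cc, 2 cc
No CC offspring are produced in this cross.
Ratio: 1 creeper : 1 normal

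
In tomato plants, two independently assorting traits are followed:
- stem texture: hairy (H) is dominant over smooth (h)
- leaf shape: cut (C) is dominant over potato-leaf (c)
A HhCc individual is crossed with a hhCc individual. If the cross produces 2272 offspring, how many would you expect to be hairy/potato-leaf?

Dihybrid cross HhCc × hhCc — consider each gene separately:
stem texture: Hh × hh → 2 Hh, 2 hh → 2 H_ : 2 hh (out of 4)
leaf shape: Cc × Cc → 1 CC, 2 Cc, 1 cc → 3 C_ : 1 cc (out of 4)
Combine (counts out of 4 × 4 = 16): hairy/cut (H_C_) = 2×3 = 6; hairy/potato-leaf (H_cc) = 2×1 = 2; smooth/cut (hhC_) = 2×3 = 6; smooth/potato-leaf (hhcc) = 2×1 = 2
Phenotype counts (out of 16): 6 hairy/cut, 2 hairy/potato-leaf, 6 smooth/cut, 2 smooth/potato-leaf
hairy/potato-leaf: 2 out of 16 → fraction 1/8
Expected count = 1/8 × 2272 = 284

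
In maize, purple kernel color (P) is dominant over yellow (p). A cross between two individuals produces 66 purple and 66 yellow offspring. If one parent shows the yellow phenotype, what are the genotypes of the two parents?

Observed offspring: 66 purple, 66 yellow
The observed ratio simplifies to 1:1. One parent shows yellow, so its genotype must be pp. A 1:1 offspring split requires the other parent to be heterozygous (Pp).
Parent genotypes: pp × Pp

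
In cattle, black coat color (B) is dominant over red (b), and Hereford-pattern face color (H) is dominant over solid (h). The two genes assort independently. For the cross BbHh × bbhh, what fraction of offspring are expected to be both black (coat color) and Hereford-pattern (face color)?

Dihybrid cross BbHh × bbhh — consider each gene separately:
coat color: Bb × bb → 2 Bb, 2 bb → 2 B_ : 2 bb (out of 4)
face color: Hh × hh → 2 Hh, 2 hh → 2 H_ : 2 hh (out of 4)
Looking for: black (B_) and Hereford-pattern (H_)
P(black) = 2/4, P(Hereford-pattern) = 2/4
P(both) = 2/4 × 2/4 = 4/16 = 1/4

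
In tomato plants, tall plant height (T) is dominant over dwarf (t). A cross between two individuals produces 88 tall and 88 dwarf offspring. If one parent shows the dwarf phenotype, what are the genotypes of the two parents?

Observed offspring: 88 tall, 88 dwarf
The observed ratio simplifies to 1:1. One parent shows dwarf, so its genotype must be tt. A 1:1 offspring split requires the other parent to be heterozygous (Tt).
Parent genotypes: tt × Tt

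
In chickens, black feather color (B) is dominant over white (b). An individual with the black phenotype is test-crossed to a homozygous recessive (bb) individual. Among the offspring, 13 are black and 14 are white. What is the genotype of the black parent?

Test cross: ? × bb
Offspring: 13 black, 14 white — approximately 1:1.
A 1:1 ratio in a test cross indicates the unknown parent is heterozygous (Bb).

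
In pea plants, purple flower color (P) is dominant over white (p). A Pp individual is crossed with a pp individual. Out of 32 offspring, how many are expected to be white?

Punnett square for Pp × pp:
Offspring genotypes: 2 Pp, 2 pp
purple: 2, white: 2
white: 2 out of 4 → fraction 1/2
Expected count = 1/2 × 32 = 16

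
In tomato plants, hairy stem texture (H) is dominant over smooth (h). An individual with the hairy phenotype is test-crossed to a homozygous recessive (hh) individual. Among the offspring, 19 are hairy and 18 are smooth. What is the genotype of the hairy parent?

Test cross: ? × hh
Offspring: 19 hairy, 18 smooth — approximately 1:1.
A 1:1 ratio in a test cross indicates the unknown parent is heterozygous (Hh).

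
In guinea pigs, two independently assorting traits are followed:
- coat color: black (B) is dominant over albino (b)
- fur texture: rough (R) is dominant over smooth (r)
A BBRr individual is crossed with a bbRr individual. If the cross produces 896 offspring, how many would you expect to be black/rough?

Dihybrid cross BBRr × bbRr — consider each gene separately:
coat color: BB × bb → 4 Bb → 4 B_ (out of 4)
fur texture: Rr × Rr → 1 RR, 2 Rr, 1 rr → 3 R_ : 1 rr (out of 4)
Combine (counts out of 4 × 4 = 16): black/rough (B_R_) = 4×3 = 12; black/smooth (B_rr) = 4×1 = 4
Phenotype counts (out of 16): 12 black/rough, 4 black/smooth
black/rough: 12 out of 16 → fraction 3/4
Expected count = 3/4 × 896 = 672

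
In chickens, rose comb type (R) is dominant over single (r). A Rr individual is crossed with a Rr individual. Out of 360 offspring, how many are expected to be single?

Punnett square for Rr × Rr:
Offspring genotypes: 1 RR, 2 Rr, 1 rr
rose: 3, single: 1
single: 1 out of 4 → fraction 1/4
Expected count = 1/4 × 360 = 90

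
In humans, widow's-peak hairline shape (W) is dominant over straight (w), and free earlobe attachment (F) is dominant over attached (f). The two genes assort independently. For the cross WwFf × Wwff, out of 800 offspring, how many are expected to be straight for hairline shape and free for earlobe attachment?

Dihybrid cross WwFf × Wwff — consider each gene separately:
hairline shape: Ww × Ww → 1 WW, 2 Ww, 1 ww → 3 W_ : 1 ww (out of 4)
earlobe attachment: Ff × ff → 2 Ff, 2 ff → 2 F_ : 2 ff (out of 4)
Looking for: straight (ww) and free (F_)
P(straight) = 1/4, P(free) = 2/4
P(both) = 1/4 × 2/4 = 2/16 = 1/8
Expected count = 1/8 × 800 = 100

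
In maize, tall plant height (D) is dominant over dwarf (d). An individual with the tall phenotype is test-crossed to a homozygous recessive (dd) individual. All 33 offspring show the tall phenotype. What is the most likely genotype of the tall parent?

Test cross: ? × dd
All offspring are tall.
If the unknown parent were heterozygous (Dd), about half of 33 offspring would be dwarf; none are. The unknown parent is most likely homozygous dominant (DD).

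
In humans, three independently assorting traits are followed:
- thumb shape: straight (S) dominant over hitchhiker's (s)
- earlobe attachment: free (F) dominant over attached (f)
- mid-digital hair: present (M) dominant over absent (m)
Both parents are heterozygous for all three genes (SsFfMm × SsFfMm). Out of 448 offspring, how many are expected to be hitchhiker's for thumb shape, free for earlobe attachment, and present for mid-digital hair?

Trihybrid cross: SsFfMm × SsFfMm
Each trait segregates independently with a 3:1 phenotypic ratio, so each gene contributes 3/4 (dominant) or 1/4 (recessive).
Target: hitchhiker's (thumb shape), free (earlobe attachment), present (mid-digital hair)
Probability = product of independent per-trait probabilities
= 1/4 × 3/4 × 3/4 = 9/64
Expected count = 9/64 × 448 = 63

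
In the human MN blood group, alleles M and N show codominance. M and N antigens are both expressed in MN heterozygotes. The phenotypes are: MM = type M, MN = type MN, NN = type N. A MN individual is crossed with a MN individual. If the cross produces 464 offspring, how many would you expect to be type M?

Punnett square for MN × MN:
Offspring genotypes: 1 MM, 2 MN, 1 NN
Phenotype counts: 1 type M, 2 type MN, 1 type N
type M: 1 out of 4 → fraction 1/4
Expected count = 1/4 × 464 = 116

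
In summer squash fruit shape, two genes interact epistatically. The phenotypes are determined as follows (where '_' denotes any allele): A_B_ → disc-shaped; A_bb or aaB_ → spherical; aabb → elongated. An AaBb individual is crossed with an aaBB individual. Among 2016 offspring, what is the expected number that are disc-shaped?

Cross: AaBb × aaBB — consider each gene separately:
A gene: Aa × aa → 2 Aa, 2 aa → 2 A_ : 2 aa (out of 4)
B gene: Bb × BB → 2 BB, 2 Bb → 4 B_ (out of 4)
Genotype classes (out of 4 × 4 = 16): A_B_ = 2×4 = 8; aaB_ = 2×4 = 8
Apply the phenotype rules: A_B_ (8) → disc-shaped; aaB_ (8) → spherical
Phenotype counts (out of 16): 8 disc-shaped, 8 spherical
disc-shaped: 8 out of 16 → fraction 1/2
Expected count = 1/2 × 2016 = 1008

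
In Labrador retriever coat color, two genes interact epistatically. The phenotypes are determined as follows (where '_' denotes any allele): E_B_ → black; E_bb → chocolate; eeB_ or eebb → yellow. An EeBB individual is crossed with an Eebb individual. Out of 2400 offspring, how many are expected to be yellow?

Cross: EeBB × Eebb — consider each gene separately:
E gene: Ee × Ee → 1 EE, 2 Ee, 1 ee → 3 E_ : 1 ee (out of 4)
B gene: BB × bb → 4 Bb → 4 B_ (out of 4)
Genotype classes (out of 4 × 4 = 16): E_B_ = 3×4 = 12; eeB_ = 1×4 = 4
Apply the phenotype rules: E_B_ (12) → black; eeB_ (4) → yellow
Phenotype counts (out of 16): 12 black, 4 yellow
yellow: 4 out of 16 → fraction 1/4
Expected count = 1/4 × 2400 = 600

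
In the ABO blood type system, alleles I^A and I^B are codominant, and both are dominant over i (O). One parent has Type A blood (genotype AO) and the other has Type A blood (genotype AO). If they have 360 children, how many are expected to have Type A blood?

Cross: AO × AO
Possible offspring genotypes: 1 AA, 2 AO, 1 OO
Blood type counts: 3 Type A, 1 Type O
Probability of Type A: 3/4
Expected count = 3/4 × 360 = 270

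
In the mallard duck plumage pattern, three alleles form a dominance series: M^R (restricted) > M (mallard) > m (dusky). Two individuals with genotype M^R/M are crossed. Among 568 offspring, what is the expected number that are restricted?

Cross: M^R/M × M^R/M
Allele dominance: M^R > M > m
Offspring genotypes: 1 M^R/M^R, 2 M^R/M, 1 M/M
Phenotype counts: 3 restricted, 1 mallard
restricted: 3 out of 4 → fraction 3/4
Expected count = 3/4 × 568 = 426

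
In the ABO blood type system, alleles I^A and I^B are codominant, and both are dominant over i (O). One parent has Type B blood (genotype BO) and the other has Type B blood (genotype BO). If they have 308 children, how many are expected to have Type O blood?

Cross: BO × BO
Possible offspring genotypes: 1 BB, 2 BO, 1 OO
Blood type counts: 3 Type B, 1 Type O
Probability of Type O: 1/4
Expected count = 1/4 × 308 = 77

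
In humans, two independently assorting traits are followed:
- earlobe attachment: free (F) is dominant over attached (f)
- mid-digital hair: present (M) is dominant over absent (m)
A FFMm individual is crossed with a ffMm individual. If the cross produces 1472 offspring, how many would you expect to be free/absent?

Dihybrid cross FFMm × ffMm — consider each gene separately:
earlobe attachment: FF × ff → 4 Ff → 4 F_ (out of 4)
mid-digital hair: Mm × Mm → 1 MM, 2 Mm, 1 mm → 3 M_ : 1 mm (out of 4)
Combine (counts out of 4 × 4 = 16): free/present (F_M_) = 4×3 = 12; free/absent (F_mm) = 4×1 = 4
Phenotype counts (out of 16): 12 free/present, 4 free/absent
free/absent: 4 out of 16 → fraction 1/4
Expected count = 1/4 × 1472 = 368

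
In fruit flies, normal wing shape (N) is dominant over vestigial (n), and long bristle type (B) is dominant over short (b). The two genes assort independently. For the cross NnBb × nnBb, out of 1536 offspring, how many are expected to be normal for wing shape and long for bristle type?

Dihybrid cross NnBb × nnBb — consider each gene separately:
wing shape: Nn × nn → 2 Nn, 2 nn → 2 N_ : 2 nn (out of 4)
bristle type: Bb × Bb → 1 BB, 2 Bb, 1 bb → 3 B_ : 1 bb (out of 4)
Looking for: normal (N_) and long (B_)
P(normal) = 2/4, P(long) = 3/4
P(both) = 2/4 × 3/4 = 6/16 = 3/8
Expected count = 3/8 × 1536 = 576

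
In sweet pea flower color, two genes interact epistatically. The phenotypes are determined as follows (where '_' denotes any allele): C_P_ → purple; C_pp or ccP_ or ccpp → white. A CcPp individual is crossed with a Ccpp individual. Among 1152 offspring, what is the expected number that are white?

Cross: CcPp × Ccpp — consider each gene separately:
C gene: Cc × Cc → 1 CC, 2 Cc, 1 cc → 3 C_ : 1 cc (out of 4)
P gene: Pp × pp → 2 Pp, 2 pp → 2 P_ : 2 pp (out of 4)
Genotype classes (out of 4 × 4 = 16): C_P_ = 3×2 = 6; C_pp = 3×2 = 6; ccP_ = 1×2 = 2; ccpp = 1×2 = 2
Apply the phenotype rules: C_P_ (6) → purple; C_pp (6) + ccP_ (2) + ccpp (2) → white
Phenotype counts (out of 16): 6 purple, 10 white
white: 10 out of 16 → fraction 5/8
Expected count = 5/8 × 1152 = 720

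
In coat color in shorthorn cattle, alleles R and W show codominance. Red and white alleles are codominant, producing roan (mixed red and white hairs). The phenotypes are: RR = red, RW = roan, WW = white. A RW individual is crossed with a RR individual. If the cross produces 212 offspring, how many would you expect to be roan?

Punnett square for RW × RR:
Offspring genotypes: 2 RR, 2 RW
Phenotype counts: 2 red, 2 roan
roan: 2 out of 4 → fraction 1/2
Expected count = 1/2 × 212 = 106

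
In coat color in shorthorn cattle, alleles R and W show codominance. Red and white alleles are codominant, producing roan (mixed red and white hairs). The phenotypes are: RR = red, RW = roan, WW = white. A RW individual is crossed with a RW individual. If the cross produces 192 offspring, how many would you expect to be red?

Punnett square for RW × RW:
Offspring genotypes: 1 RR, 2 RW, 1 WW
Phenotype counts: 1 red, 2 roan, 1 white
red: 1 out of 4 → fraction 1/4
Expected count = 1/4 × 192 = 48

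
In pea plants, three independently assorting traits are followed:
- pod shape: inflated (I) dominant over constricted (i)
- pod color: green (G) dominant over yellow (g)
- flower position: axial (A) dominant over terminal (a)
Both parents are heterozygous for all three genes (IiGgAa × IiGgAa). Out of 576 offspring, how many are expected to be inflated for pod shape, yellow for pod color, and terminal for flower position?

Trihybrid cross: IiGgAa × IiGgAa
Each trait segregates independently with a 3:1 phenotypic ratio, so each gene contributes 3/4 (dominant) or 1/4 (recessive).
Target: inflated (pod shape), yellow (pod color), terminal (flower position)
Probability = product of independent per-trait probabilities
= 3/4 × 1/4 × 1/4 = 3/64
Expected count = 3/64 × 576 = 27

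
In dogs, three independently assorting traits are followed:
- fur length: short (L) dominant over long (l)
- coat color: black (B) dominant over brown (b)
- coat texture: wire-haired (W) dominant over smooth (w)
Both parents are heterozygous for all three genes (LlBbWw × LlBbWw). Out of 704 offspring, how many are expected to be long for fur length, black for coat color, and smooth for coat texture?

Trihybrid cross: LlBbWw × LlBbWw
Each trait segregates independently with a 3:1 phenotypic ratio, so each gene contributes 3/4 (dominant) or 1/4 (recessive).
Target: long (fur length), black (coat color), smooth (coat texture)
Probability = product of independent per-trait probabilities
= 1/4 × 3/4 × 1/4 = 3/64
Expected count = 3/64 × 704 = 33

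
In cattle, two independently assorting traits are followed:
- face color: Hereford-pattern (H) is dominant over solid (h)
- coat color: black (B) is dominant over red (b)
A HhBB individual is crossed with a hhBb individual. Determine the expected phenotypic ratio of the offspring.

Dihybrid cross HhBB × hhBb — consider each gene separately:
face color: Hh × hh → 2 Hh, 2 hh → 2 H_ : 2 hh (out of 4)
coat color: BB × Bb → 2 BB, 2 Bb → 4 B_ (out of 4)
Combine (counts out of 4 × 4 = 16): Hereford-pattern/black (H_B_) = 2×4 = 8; solid/black (hhB_) = 2×4 = 8
Phenotype counts (out of 16): 8 Hereford-pattern/black, 8 solid/black
Ratio: 1 Hereford-pattern/black : 1 solid/black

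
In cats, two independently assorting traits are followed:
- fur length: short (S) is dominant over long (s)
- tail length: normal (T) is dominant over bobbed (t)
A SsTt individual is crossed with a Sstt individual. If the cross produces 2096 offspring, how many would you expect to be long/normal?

Dihybrid cross SsTt × Sstt — consider each gene separately:
fur length: Ss × Ss → 1 SS, 2 Ss, 1 ss → 3 S_ : 1 ss (out of 4)
tail length: Tt × tt → 2 Tt, 2 tt → 2 T_ : 2 tt (out of 4)
Combine (counts out of 4 × 4 = 16): short/normal (S_T_) = 3×2 = 6; short/bobbed (S_tt) = 3×2 = 6; long/normal (ssT_) = 1×2 = 2; long/bobbed (sstt) = 1×2 = 2
Phenotype counts (out of 16): 6 short/normal, 6 short/bobbed, 2 long/normal, 2 long/bobbed
long/normal: 2 out of 16 → fraction 1/8
Expected count = 1/8 × 2096 = 262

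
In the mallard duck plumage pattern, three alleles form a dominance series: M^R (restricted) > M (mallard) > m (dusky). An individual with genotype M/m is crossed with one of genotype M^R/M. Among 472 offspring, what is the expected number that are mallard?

Cross: M/m × M^R/M
Allele dominance: M^R > M > m
Offspring genotypes: 1 M^R/M, 1 M/M, 1 M^R/m, 1 M/m
Phenotype counts: 2 restricted, 2 mallard
mallard: 2 out of 4 → fraction 1/2
Expected count = 1/2 × 472 = 236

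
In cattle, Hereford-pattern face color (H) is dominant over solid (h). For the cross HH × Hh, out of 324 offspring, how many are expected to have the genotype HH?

Punnett square for HH × Hh:
Offspring genotypes: 2 HH, 2 Hh
Total offspring: 4
Count with target: 2
Probability: 2/4 = 1/2
Expected count = 1/2 × 324 = 162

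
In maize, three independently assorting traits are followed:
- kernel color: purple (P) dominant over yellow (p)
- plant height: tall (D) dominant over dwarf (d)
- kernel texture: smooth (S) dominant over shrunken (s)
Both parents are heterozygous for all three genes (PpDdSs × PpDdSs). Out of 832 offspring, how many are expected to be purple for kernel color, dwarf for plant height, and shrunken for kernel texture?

Trihybrid cross: PpDdSs × PpDdSs
Each trait segregates independently with a 3:1 phenotypic ratio, so each gene contributes 3/4 (dominant) or 1/4 (recessive).
Target: purple (kernel color), dwarf (plant height), shrunken (kernel texture)
Probability = product of independent per-trait probabilities
= 3/4 × 1/4 × 1/4 = 3/64
Expected count = 3/64 × 832 = 39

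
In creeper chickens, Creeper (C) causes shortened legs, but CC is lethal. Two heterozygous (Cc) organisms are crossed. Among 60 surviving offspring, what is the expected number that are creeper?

Cross: Cc × Cc
Punnett square offspring (before lethality): 1 CC, 2 Cc, 1 cc
The CC genotype is lethal (embryos die); surviving offspring: 2 Cc, 1 cc
creeper: 2 out of 3 → fraction 2/3
Expected count = 2/3 × 60 = 40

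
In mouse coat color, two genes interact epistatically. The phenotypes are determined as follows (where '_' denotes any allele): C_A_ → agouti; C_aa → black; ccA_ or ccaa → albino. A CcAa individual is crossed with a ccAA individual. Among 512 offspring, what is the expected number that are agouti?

Cross: CcAa × ccAA — consider each gene separately:
C gene: Cc × cc → 2 Cc, 2 cc → 2 C_ : 2 cc (out of 4)
A gene: Aa × AA → 2 AA, 2 Aa → 4 A_ (out of 4)
Genotype classes (out of 4 × 4 = 16): C_A_ = 2×4 = 8; ccA_ = 2×4 = 8
Apply the phenotype rules: C_A_ (8) → agouti; ccA_ (8) → albino
Phenotype counts (out of 16): 8 agouti, 8 albino
agouti: 8 out of 16 → fraction 1/2
Expected count = 1/2 × 512 = 256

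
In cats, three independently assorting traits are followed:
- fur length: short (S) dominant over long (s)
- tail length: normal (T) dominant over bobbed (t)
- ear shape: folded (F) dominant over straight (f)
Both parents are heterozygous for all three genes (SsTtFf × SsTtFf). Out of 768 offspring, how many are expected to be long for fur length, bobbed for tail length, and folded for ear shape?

Trihybrid cross: SsTtFf × SsTtFf
Each trait segregates independently with a 3:1 phenotypic ratio, so each gene contributes 3/4 (dominant) or 1/4 (recessive).
Target: long (fur length), bobbed (tail length), folded (ear shape)
Probability = product of independent per-trait probabilities
= 1/4 × 1/4 × 3/4 = 3/64
Expected count = 3/64 × 768 = 36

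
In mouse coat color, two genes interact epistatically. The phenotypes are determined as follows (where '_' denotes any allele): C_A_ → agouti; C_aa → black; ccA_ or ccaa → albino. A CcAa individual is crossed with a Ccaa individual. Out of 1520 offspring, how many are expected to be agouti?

Cross: CcAa × Ccaa — consider each gene separately:
C gene: Cc × Cc → 1 CC, 2 Cc, 1 cc → 3 C_ : 1 cc (out of 4)
A gene: Aa × aa → 2 Aa, 2 aa → 2 A_ : 2 aa (out of 4)
Genotype classes (out of 4 × 4 = 16): C_A_ = 3×2 = 6; C_aa = 3×2 = 6; ccA_ = 1×2 = 2; ccaa = 1×2 = 2
Apply the phenotype rules: C_A_ (6) → agouti; C_aa (6) → black; ccA_ (2) + ccaa (2) → albino
Phenotype counts (out of 16): 6 agouti, 6 black, 4 albino
agouti: 6 out of 16 → fraction 3/8
Expected count = 3/8 × 1520 = 570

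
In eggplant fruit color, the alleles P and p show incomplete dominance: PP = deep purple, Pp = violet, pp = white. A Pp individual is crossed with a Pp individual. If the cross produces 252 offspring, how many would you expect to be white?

Punnett square for Pp × Pp:
Offspring genotypes: 1 PP, 2 Pp, 1 pp
Phenotype counts: 1 deep purple, 2 violet, 1 white
white: 1 out of 4 → fraction 1/4
Expected count = 1/4 × 252 = 63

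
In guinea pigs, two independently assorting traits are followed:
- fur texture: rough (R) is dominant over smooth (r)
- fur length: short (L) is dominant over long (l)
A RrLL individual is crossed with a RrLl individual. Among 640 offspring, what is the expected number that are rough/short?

Dihybrid cross RrLL × RrLl — consider each gene separately:
fur texture: Rr × Rr → 1 RR, 2 Rr, 1 rr → 3 R_ : 1 rr (out of 4)
fur length: LL × Ll → 2 LL, 2 Ll → 4 L_ (out of 4)
Combine (counts out of 4 × 4 = 16): rough/short (R_L_) = 3×4 = 12; smooth/short (rrL_) = 1×4 = 4
Phenotype counts (out of 16): 12 rough/short, 4 smooth/short
rough/short: 12 out of 16 → fraction 3/4
Expected count = 3/4 × 640 = 480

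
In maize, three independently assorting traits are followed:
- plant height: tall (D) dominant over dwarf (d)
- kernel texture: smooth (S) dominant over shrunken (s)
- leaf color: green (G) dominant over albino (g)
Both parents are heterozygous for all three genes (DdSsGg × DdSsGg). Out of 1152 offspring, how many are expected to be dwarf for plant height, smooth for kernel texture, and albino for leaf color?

Trihybrid cross: DdSsGg × DdSsGg
Each trait segregates independently with a 3:1 phenotypic ratio, so each gene contributes 3/4 (dominant) or 1/4 (recessive).
Target: dwarf (plant height), smooth (kernel texture), albino (leaf color)
Probability = product of independent per-trait probabilities
= 1/4 × 3/4 × 1/4 = 3/64
Expected count = 3/64 × 1152 = 54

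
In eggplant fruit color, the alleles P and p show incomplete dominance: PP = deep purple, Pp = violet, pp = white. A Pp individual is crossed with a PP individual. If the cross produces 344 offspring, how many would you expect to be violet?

Punnett square for Pp × PP:
Offspring genotypes: 2 PP, 2 Pp
Phenotype counts: 2 deep purple, 2 violet
violet: 2 out of 4 → fraction 1/2
Expected count = 1/2 × 344 = 172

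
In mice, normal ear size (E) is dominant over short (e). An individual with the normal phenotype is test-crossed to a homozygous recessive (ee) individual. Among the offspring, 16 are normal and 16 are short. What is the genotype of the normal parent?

Test cross: ? × ee
Offspring: 16 normal, 16 short — approximately 1:1.
A 1:1 ratio in a test cross indicates the unknown parent is heterozygous (Ee).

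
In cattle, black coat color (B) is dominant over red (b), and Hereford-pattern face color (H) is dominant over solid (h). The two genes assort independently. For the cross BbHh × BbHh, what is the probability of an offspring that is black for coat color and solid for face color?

Dihybrid cross BbHh × BbHh — consider each gene separately:
coat color: Bb × Bb → 1 BB, 2 Bb, 1 bb → 3 B_ : 1 bb (out of 4)
face color: Hh × Hh → 1 HH, 2 Hh, 1 hh → 3 H_ : 1 hh (out of 4)
Looking for: black (B_) and solid (hh)
P(black) = 3/4, P(solid) = 1/4
P(both) = 3/4 × 1/4 = 3/16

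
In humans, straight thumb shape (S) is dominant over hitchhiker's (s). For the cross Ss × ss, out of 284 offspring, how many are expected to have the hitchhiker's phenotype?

Punnett square for Ss × ss:
Offspring genotypes: 2 Ss, 2 ss
Total offspring: 4
Count with target: 2
Probability: 2/4 = 1/2
Expected count = 1/2 × 284 = 142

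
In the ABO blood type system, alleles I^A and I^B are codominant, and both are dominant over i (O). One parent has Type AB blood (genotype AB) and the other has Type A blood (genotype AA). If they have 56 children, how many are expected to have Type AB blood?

Cross: AB × AA
Possible offspring genotypes: 2 AA, 2 AB
Blood type counts: 2 Type A, 2 Type AB
Probability of Type AB: 2/4 = 1/2
Expected count = 1/2 × 56 = 28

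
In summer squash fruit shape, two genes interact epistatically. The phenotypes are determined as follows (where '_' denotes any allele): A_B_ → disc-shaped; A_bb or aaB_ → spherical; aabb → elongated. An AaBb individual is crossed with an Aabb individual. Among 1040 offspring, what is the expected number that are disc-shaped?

Cross: AaBb × Aabb — consider each gene separately:
A gene: Aa × Aa → 1 AA, 2 Aa, 1 aa → 3 A_ : 1 aa (out of 4)
B gene: Bb × bb → 2 Bb, 2 bb → 2 B_ : 2 bb (out of 4)
Genotype classes (out of 4 × 4 = 16): A_B_ = 3×2 = 6; A_bb = 3×2 = 6; aaB_ = 1×2 = 2; aabb = 1×2 = 2
Apply the phenotype rules: A_B_ (6) → disc-shaped; A_bb (6) + aaB_ (2) → spherical; aabb (2) → elongated
Phenotype counts (out of 16): 6 disc-shaped, 8 spherical, 2 elongated
disc-shaped: 6 out of 16 → fraction 3/8
Expected count = 3/8 × 1040 = 390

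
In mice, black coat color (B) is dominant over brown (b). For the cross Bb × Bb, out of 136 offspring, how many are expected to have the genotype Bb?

Punnett square for Bb × Bb:
Offspring genotypes: 1 BB, 2 Bb, 1 bb
Total offspring: 4
Count with target: 2
Probability: 2/4 = 1/2
Expected count = 1/2 × 136 = 68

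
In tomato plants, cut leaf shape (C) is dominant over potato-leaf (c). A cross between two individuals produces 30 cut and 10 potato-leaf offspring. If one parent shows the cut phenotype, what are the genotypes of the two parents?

Observed offspring: 30 cut, 10 potato-leaf
The observed ratio simplifies to 3:1. Potato-leaf (cc) offspring appear, so each parent must contribute one c allele. The parent stated to show cut carries C, so it is Cc. The other parent is then either Cc or cc: Cc × cc would give a 1:1 split, whereas Cc × Cc gives 3:1 — matching the data. So both parents are heterozygous (Cc × Cc).
Parent genotypes: Cc × Cc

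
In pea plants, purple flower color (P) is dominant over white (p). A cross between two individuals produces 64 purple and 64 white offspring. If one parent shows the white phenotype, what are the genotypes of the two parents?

Observed offspring: 64 purple, 64 white
The observed ratio simplifies to 1:1. One parent shows white, so its genotype must be pp. A 1:1 offspring split requires the other parent to be heterozygous (Pp).
Parent genotypes: pp × Pp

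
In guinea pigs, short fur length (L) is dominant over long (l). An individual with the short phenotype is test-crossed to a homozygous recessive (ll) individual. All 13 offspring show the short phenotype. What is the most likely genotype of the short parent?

Test cross: ? × ll
All offspring are short.
If the unknown parent were heterozygous (Ll), about half of 13 offspring would be long; none are. The unknown parent is most likely homozygous dominant (LL).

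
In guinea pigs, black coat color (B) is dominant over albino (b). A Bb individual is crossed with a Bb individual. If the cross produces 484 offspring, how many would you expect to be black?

Punnett square for Bb × Bb:
Offspring genotypes: 1 BB, 2 Bb, 1 bb
black: 3, albino: 1
black: 3 out of 4 → fraction 3/4
Expected count = 3/4 × 484 = 363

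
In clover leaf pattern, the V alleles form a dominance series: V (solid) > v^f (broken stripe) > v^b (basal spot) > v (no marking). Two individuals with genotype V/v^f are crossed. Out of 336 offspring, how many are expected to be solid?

Cross: V/v^f × V/v^f
Allele dominance: V > v^f > v^b > v
Offspring genotypes: 1 V/V, 2 V/v^f, 1 v^f/v^f
Phenotype counts: 3 solid, 1 broken stripe
solid: 3 out of 4 → fraction 3/4
Expected count = 3/4 × 336 = 252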